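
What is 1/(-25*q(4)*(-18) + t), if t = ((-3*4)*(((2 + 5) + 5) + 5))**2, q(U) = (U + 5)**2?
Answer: 1/78066 ≈ 1.2810e-5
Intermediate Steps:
q(U) = (5 + U)**2
t = 41616 (t = (-12*((7 + 5) + 5))**2 = (-12*(12 + 5))**2 = (-12*17)**2 = (-204)**2 = 41616)
1/(-25*q(4)*(-18) + t) = 1/(-25*(5 + 4)**2*(-18) + 41616) = 1/(-25*9**2*(-18) + 41616) = 1/(-25*81*(-18) + 41616) = 1/(-2025*(-18) + 41616) = 1/(36450 + 41616) = 1/78066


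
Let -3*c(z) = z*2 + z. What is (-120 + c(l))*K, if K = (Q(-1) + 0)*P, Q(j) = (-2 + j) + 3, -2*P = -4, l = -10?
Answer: 0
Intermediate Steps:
P = 2 (P = -1/2*(-4) = 2)
Q(j) = 1 + j
c(z) = -z (c(z) = -(z*2 + z)/3 = -(2*z + z)/3 = -z)
K = 0 (K = ((1 - 1) + 0)*2 = (0 + 0)*2 = 0*2 = 0)
(-120 + c(l))*K = (-120 - 1*(-10))*0 = (-120 + 10)*0 = -110*0 = 0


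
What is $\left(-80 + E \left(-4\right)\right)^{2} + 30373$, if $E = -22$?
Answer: $30437$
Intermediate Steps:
$\left(-80 + E \left(-4\right)\right)^{2} + 30373 = \left(-80 - -88\right)^{2} + 30373 = \left(-80 + 88\right)^{2} + 30373 = 8^{2} + 30373 = 64 + 30373 = 30437$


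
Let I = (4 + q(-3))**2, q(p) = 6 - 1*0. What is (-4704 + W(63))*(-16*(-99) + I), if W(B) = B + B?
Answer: -7709352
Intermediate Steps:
W(B) = 2*B
q(p) = 6 (q(p) = 6 + 0 = 6)
I = 100 (I = (4 + 6)**2 = 10**2 = 100)
(-4704 + W(63))*(-16*(-99) + I) = (-4704 + 2*63)*(-16*(-99) + 100) = (-4704 + 126)*(1584 + 100) = -4578*1684 = -7709352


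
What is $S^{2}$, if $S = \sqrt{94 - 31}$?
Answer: $63$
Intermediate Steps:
$S = 3 \sqrt{7}$ ($S = \sqrt{63} = 3 \sqrt{7} \approx 7.9373$)
$S^{2} = \left(3 \sqrt{7}\right)^{2} = 63$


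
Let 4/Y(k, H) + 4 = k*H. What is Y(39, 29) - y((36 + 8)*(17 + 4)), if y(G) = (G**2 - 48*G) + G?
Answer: -913262192/1127 ≈ -8.1035e+5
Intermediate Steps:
Y(k, H) = 4/(-4 + H*k) (Y(k, H) = 4/(-4 + k*H) = 4/(-4 + H*k))
y(G) = G**2 - 47*G
Y(39, 29) - y((36 + 8)*(17 + 4)) = 4/(-4 + 29*39) - (36 + 8)*(17 + 4)*(-47 + (36 + 8)*(17 + 4)) = 4/(-4 + 1131) - 44*21*(-47 + 44*21) = 4/1127 - 924*(-47 + 924) = 4*(1/1127) - 924*877 = 4/1127 - 1*810348 = 4/1127 - 810348 = -913262192/1127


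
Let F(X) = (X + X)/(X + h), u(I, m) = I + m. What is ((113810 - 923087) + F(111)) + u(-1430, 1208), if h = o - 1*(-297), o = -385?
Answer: -18618255/23 ≈ -8.0949e+5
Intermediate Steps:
h = -88 (h = -385 - 1*(-297) = -385 + 297 = -88)
F(X) = 2*X/(-88 + X) (F(X) = (X + X)/(X - 88) = (2*X)/(-88 + X) = 2*X/(-88 + X))
((113810 - 923087) + F(111)) + u(-1430, 1208) = ((113810 - 923087) + 2*111/(-88 + 111)) + (-1430 + 1208) = (-809277 + 2*111/23) - 222 = (-809277 + 2*111*(1/23)) - 222 = (-809277 + 222/23) - 222 = -18613149/23 - 222 = -18618255/23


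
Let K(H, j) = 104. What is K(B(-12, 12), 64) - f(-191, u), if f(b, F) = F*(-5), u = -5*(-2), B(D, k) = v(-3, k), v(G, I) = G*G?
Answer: 154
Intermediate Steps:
v(G, I) = G²
B(D, k) = 9 (B(D, k) = (-3)² = 9)
u = 10
f(b, F) = -5*F
K(B(-12, 12), 64) - f(-191, u) = 104 - (-5)*10 = 104 - 1*(-50) = 104 + 50 = 154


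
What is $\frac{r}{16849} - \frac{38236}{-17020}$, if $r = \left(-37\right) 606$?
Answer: $\frac{65653981}{71692495} \approx 0.91577$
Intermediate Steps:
$r = -22422$
$\frac{r}{16849} - \frac{38236}{-17020} = - \frac{22422}{16849} - \frac{38236}{-17020} = \left(-22422\right) \frac{1}{16849} - - \frac{9559}{4255} = - \frac{22422}{16849} + \frac{9559}{4255} = \frac{65653981}{71692495}$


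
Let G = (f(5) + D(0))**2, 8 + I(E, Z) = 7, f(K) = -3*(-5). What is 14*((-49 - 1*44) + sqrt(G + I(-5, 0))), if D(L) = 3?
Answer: -1302 + 14*sqrt(323) ≈ -1050.4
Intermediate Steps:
f(K) = 15
I(E, Z) = -1 (I(E, Z) = -8 + 7 = -1)
G = 324 (G = (15 + 3)**2 = 18**2 = 324)
14*((-49 - 1*44) + sqrt(G + I(-5, 0))) = 14*((-49 - 1*44) + sqrt(324 - 1)) = 14*((-49 - 44) + sqrt(323)) = 14*(-93 + sqrt(323)) = -1302 + 14*sqrt(323)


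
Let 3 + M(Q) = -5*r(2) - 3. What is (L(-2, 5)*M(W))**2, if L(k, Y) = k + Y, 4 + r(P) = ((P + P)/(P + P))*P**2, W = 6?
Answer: 324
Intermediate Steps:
r(P) = -4 + P**2 (r(P) = -4 + ((P + P)/(P + P))*P**2 = -4 + ((2*P)/((2*P)))*P**2 = -4 + ((2*P)*(1/(2*P)))*P**2 = -4 + 1*P**2 = -4 + P**2)
L(k, Y) = Y + k
M(Q) = -6 (M(Q) = -3 + (-5*(-4 + 2**2) - 3) = -3 + (-5*(-4 + 4) - 3) = -3 + (-5*0 - 3) = -3 + (0 - 3) = -3 - 3 = -6)
(L(-2, 5)*M(W))**2 = ((5 - 2)*(-6))**2 = (3*(-6))**2 = (-18)**2 = 324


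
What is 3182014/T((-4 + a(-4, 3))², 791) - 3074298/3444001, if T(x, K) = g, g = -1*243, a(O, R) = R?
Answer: -10959606452428/836892243 ≈ -13096.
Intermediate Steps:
g = -243
T(x, K) = -243
3182014/T((-4 + a(-4, 3))², 791) - 3074298/3444001 = 3182014/(-243) - 3074298/3444001 = 3182014*(-1/243) - 3074298*1/3444001 = -3182014/243 - 3074298/3444001 = -10959606452428/836892243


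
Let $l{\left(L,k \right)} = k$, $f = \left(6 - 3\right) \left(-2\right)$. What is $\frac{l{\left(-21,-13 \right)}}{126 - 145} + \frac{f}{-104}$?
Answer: $\frac{733}{988} \approx 0.7419$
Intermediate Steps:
$f = -6$ ($f = 3 \left(-2\right) = -6$)
$\frac{l{\left(-21,-13 \right)}}{126 - 145} + \frac{f}{-104} = - \frac{13}{126 - 145} - \frac{6}{-104} = - \frac{13}{126 - 145} - - \frac{3}{52} = - \frac{13}{-19} + \frac{3}{52} = \left(-13\right) \left(- \frac{1}{19}\right) + \frac{3}{52} = \frac{13}{19} + \frac{3}{52} = \frac{733}{988}$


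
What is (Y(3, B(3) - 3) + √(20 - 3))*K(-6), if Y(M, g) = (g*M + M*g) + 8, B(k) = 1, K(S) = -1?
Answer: 4 - √17 ≈ -0.12311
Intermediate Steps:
Y(M, g) = 8 + 2*M*g (Y(M, g) = (M*g + M*g) + 8 = 2*M*g + 8 = 8 + 2*M*g)
(Y(3, B(3) - 3) + √(20 - 3))*K(-6) = ((8 + 2*3*(1 - 3)) + √(20 - 3))*(-1) = ((8 + 2*3*(-2)) + √17)*(-1) = ((8 - 12) + √17)*(-1) = (-4 + √17)*(-1) = 4 - √17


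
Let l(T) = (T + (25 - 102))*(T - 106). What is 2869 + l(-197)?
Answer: 85891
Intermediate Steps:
l(T) = (-106 + T)*(-77 + T) (l(T) = (T - 77)*(-106 + T) = (-77 + T)*(-106 + T) = (-106 + T)*(-77 + T))
2869 + l(-197) = 2869 + (8162 + (-197)² - 183*(-197)) = 2869 + (8162 + 38809 + 36051) = 2869 + 83022 = 85891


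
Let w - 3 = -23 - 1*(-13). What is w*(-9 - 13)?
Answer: 154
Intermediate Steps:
w = -7 (w = 3 + (-23 - 1*(-13)) = 3 + (-23 + 13) = 3 - 10 = -7)
w*(-9 - 13) = -7*(-9 - 13) = -7*(-22) = 154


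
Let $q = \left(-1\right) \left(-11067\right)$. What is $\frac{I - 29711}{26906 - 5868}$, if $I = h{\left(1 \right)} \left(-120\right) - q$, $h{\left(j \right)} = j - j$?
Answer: $- \frac{20389}{10519} \approx -1.9383$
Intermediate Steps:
$q = 11067$
$h{\left(j \right)} = 0$
$I = -11067$ ($I = 0 \left(-120\right) - 11067 = 0 - 11067 = -11067$)
$\frac{I - 29711}{26906 - 5868} = \frac{-11067 - 29711}{26906 - 5868} = - \frac{40778}{21038} = \left(-40778\right) \frac{1}{21038} = - \frac{20389}{10519}$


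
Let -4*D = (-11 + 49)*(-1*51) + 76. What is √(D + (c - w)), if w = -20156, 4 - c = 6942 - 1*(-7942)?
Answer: √22966/2 ≈ 75.773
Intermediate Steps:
D = 931/2 (D = -((-11 + 49)*(-1*51) + 76)/4 = -(38*(-51) + 76)/4 = -(-1938 + 76)/4 = -¼*(-1862) = 931/2 ≈ 465.50)
c = -14880 (c = 4 - (6942 - 1*(-7942)) = 4 - (6942 + 7942) = 4 - 1*14884 = 4 - 14884 = -14880)
√(D + (c - w)) = √(931/2 + (-14880 - 1*(-20156))) = √(931/2 + (-14880 + 20156)) = √(931/2 + 5276) = √(11483/2) = √22966/2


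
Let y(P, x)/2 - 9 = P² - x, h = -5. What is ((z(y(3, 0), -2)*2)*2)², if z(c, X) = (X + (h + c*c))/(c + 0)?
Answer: 1661521/81 ≈ 20513.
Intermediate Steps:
y(P, x) = 18 - 2*x + 2*P² (y(P, x) = 18 + 2*(P² - x) = 18 + (-2*x + 2*P²) = 18 - 2*x + 2*P²)
z(c, X) = (-5 + X + c²)/c (z(c, X) = (X + (-5 + c*c))/(c + 0) = (X + (-5 + c²))/c = (-5 + X + c²)/c)
((z(y(3, 0), -2)*2)*2)² = ((((-5 - 2 + (18 - 2*0 + 2*3²)²)/(18 - 2*0 + 2*3²))*2)*2)² = ((((-5 - 2 + (18 + 0 + 2*9)²)/(18 + 0 + 2*9))*2)*2)² = ((((-5 - 2 + (18 + 0 + 18)²)/(18 + 0 + 18))*2)*2)² = ((((-5 - 2 + 36²)/36)*2)*2)² = ((((-5 - 2 + 1296)/36)*2)*2)² = ((((1/36)*1289)*2)*2)² = (((1289/36)*2)*2)² = ((1289/18)*2)² = (1289/9)² = 1661521/81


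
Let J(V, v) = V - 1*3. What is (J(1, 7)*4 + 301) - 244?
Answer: 49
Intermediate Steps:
J(V, v) = -3 + V (J(V, v) = V - 3 = -3 + V)
(J(1, 7)*4 + 301) - 244 = ((-3 + 1)*4 + 301) - 244 = (-2*4 + 301) - 244 = (-8 + 301) - 244 = 293 - 244 = 49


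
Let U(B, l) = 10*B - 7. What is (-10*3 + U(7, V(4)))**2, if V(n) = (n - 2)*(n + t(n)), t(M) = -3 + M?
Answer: 1089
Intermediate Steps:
V(n) = (-3 + 2*n)*(-2 + n) (V(n) = (n - 2)*(n + (-3 + n)) = (-2 + n)*(-3 + 2*n) = (-3 + 2*n)*(-2 + n))
U(B, l) = -7 + 10*B
(-10*3 + U(7, V(4)))**2 = (-10*3 + (-7 + 10*7))**2 = (-30 + (-7 + 70))**2 = (-30 + 63)**2 = 33**2 = 1089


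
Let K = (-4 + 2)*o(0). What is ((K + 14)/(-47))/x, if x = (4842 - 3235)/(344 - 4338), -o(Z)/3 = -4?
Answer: -39940/75529 ≈ -0.52880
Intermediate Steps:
o(Z) = 12 (o(Z) = -3*(-4) = 12)
K = -24 (K = (-4 + 2)*12 = -2*12 = -24)
x = -1607/3994 (x = 1607/(-3994) = 1607*(-1/3994) = -1607/3994 ≈ -0.40235)
((K + 14)/(-47))/x = ((-24 + 14)/(-47))/(-1607/3994) = -1/47*(-10)*(-3994/1607) = (10/47)*(-3994/1607) = -39940/75529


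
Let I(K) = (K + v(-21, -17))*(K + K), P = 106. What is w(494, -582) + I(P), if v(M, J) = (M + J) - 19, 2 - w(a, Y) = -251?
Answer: 10641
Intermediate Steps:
w(a, Y) = 253 (w(a, Y) = 2 - 1*(-251) = 2 + 251 = 253)
v(M, J) = -19 + J + M (v(M, J) = (J + M) - 19 = -19 + J + M)
I(K) = 2*K*(-57 + K) (I(K) = (K + (-19 - 17 - 21))*(K + K) = (K - 57)*(2*K) = (-57 + K)*(2*K) = 2*K*(-57 + K))
w(494, -582) + I(P) = 253 + 2*106*(-57 + 106) = 253 + 2*106*49 = 253 + 10388 = 10641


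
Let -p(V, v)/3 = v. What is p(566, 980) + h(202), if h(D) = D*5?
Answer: -1930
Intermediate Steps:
p(V, v) = -3*v
h(D) = 5*D
p(566, 980) + h(202) = -3*980 + 5*202 = -2940 + 1010 = -1930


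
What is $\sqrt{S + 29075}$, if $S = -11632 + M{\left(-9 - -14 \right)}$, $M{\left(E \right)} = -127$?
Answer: $6 \sqrt{481} \approx 131.59$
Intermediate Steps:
$S = -11759$ ($S = -11632 - 127 = -11759$)
$\sqrt{S + 29075} = \sqrt{-11759 + 29075} = \sqrt{17316} = 6 \sqrt{481}$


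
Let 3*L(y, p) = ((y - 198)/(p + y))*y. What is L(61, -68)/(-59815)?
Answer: -8357/1256115 ≈ -0.0066531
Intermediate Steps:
L(y, p) = y*(-198 + y)/(3*(p + y)) (L(y, p) = (((y - 198)/(p + y))*y)/3 = (((-198 + y)/(p + y))*y)/3 = (y*(-198 + y)/(p + y))/3 = y*(-198 + y)/(3*(p + y)))
L(61, -68)/(-59815) = ((⅓)*61*(-198 + 61)/(-68 + 61))/(-59815) = ((⅓)*61*(-137)/(-7))*(-1/59815) = ((⅓)*61*(-⅐)*(-137))*(-1/59815) = (8357/21)*(-1/59815) = -8357/1256115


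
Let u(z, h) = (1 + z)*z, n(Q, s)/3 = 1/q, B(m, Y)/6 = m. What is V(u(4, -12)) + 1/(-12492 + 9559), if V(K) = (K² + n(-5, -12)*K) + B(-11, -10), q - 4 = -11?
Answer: 954481/2933 ≈ 325.43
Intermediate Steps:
q = -7 (q = 4 - 11 = -7)
B(m, Y) = 6*m
n(Q, s) = -3/7 (n(Q, s) = 3/(-7) = 3*(-⅐) = -3/7)
u(z, h) = z*(1 + z)
V(K) = -66 + K² - 3*K/7 (V(K) = (K² - 3*K/7) + 6*(-11) = (K² - 3*K/7) - 66 = -66 + K² - 3*K/7)
V(u(4, -12)) + 1/(-12492 + 9559) = (-66 + (4*(1 + 4))² - 12*(1 + 4)/7) + 1/(-12492 + 9559) = (-66 + (4*5)² - 12*5/7) + 1/(-2933) = (-66 + 20² - 3/7*20) - 1/2933 = (-66 + 400 - 60/7) - 1/2933 = 2278/7 - 1/2933 = 954481/2933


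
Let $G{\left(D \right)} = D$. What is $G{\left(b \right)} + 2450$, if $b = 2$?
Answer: $2452$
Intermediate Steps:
$G{\left(b \right)} + 2450 = 2 + 2450 = 2452$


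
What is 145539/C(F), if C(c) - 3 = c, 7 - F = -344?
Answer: 48513/118 ≈ 411.13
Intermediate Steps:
F = 351 (F = 7 - 1*(-344) = 7 + 344 = 351)
C(c) = 3 + c
145539/C(F) = 145539/(3 + 351) = 145539/354 = 145539*(1/354) = 48513/118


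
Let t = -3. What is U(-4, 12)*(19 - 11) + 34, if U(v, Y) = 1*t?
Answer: 10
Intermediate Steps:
U(v, Y) = -3 (U(v, Y) = 1*(-3) = -3)
U(-4, 12)*(19 - 11) + 34 = -3*(19 - 11) + 34 = -3*8 + 34 = -24 + 34 = 10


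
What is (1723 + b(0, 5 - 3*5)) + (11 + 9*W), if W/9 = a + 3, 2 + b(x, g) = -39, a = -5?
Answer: 1531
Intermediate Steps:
b(x, g) = -41 (b(x, g) = -2 - 39 = -41)
W = -18 (W = 9*(-5 + 3) = 9*(-2) = -18)
(1723 + b(0, 5 - 3*5)) + (11 + 9*W) = (1723 - 41) + (11 + 9*(-18)) = 1682 + (11 - 162) = 1682 - 151 = 1531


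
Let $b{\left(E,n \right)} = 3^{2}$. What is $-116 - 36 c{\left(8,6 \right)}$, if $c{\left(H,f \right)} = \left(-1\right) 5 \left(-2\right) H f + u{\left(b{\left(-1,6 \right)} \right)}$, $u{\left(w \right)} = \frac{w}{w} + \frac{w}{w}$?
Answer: $-17468$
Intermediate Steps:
$b{\left(E,n \right)} = 9$
$u{\left(w \right)} = 2$ ($u{\left(w \right)} = 1 + 1 = 2$)
$c{\left(H,f \right)} = 2 + 10 H f$ ($c{\left(H,f \right)} = \left(-1\right) 5 \left(-2\right) H f + 2 = \left(-5\right) \left(-2\right) H f + 2 = 10 H f + 2 = 2 + 10 H f$)
$-116 - 36 c{\left(8,6 \right)} = -116 - 36 \left(2 + 10 \cdot 8 \cdot 6\right) = -116 - 36 \left(2 + 480\right) = -116 - 17352 = -17468$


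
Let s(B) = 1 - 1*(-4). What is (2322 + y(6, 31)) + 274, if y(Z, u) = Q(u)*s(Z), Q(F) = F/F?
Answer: 2601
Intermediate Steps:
Q(F) = 1
s(B) = 5 (s(B) = 1 + 4 = 5)
y(Z, u) = 5 (y(Z, u) = 1*5 = 5)
(2322 + y(6, 31)) + 274 = (2322 + 5) + 274 = 2327 + 274 = 2601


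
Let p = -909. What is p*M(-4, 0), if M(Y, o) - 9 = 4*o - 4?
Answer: -4545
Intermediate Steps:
M(Y, o) = 5 + 4*o (M(Y, o) = 9 + (4*o - 4) = 9 + (-4 + 4*o) = 5 + 4*o)
p*M(-4, 0) = -909*(5 + 4*0) = -909*(5 + 0) = -909*5 = -4545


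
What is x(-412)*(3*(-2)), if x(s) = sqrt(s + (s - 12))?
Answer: -12*I*sqrt(209) ≈ -173.48*I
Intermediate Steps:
x(s) = sqrt(-12 + 2*s) (x(s) = sqrt(s + (-12 + s)) = sqrt(-12 + 2*s))
x(-412)*(3*(-2)) = sqrt(-12 + 2*(-412))*(3*(-2)) = sqrt(-12 - 824)*(-6) = sqrt(-836)*(-6) = (2*I*sqrt(209))*(-6) = -12*I*sqrt(209)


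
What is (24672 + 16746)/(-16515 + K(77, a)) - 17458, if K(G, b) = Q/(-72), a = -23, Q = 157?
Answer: -20764681642/1189237 ≈ -17461.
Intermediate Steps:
K(G, b) = -157/72 (K(G, b) = 157/(-72) = 157*(-1/72) = -157/72)
(24672 + 16746)/(-16515 + K(77, a)) - 17458 = (24672 + 16746)/(-16515 - 157/72) - 17458 = 41418/(-1189237/72) - 17458 = 41418*(-72/1189237) - 17458 = -2982096/1189237 - 17458 = -20764681642/1189237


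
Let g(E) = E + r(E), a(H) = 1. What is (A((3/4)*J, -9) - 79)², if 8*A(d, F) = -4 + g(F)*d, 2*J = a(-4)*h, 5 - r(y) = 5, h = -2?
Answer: 6335289/1024 ≈ 6186.8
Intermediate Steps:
r(y) = 0 (r(y) = 5 - 1*5 = 5 - 5 = 0)
J = -1 (J = (1*(-2))/2 = (½)*(-2) = -1)
g(E) = E (g(E) = E + 0 = E)
A(d, F) = -½ + F*d/8 (A(d, F) = (-4 + F*d)/8 = -½ + F*d/8)
(A((3/4)*J, -9) - 79)² = ((-½ + (⅛)*(-9)*((3/4)*(-1))) - 79)² = ((-½ + (⅛)*(-9)*((3*(¼))*(-1))) - 79)² = ((-½ + (⅛)*(-9)*((¾)*(-1))) - 79)² = ((-½ + (⅛)*(-9)*(-¾)) - 79)² = ((-½ + 27/32) - 79)² = (11/32 - 79)² = (-2517/32)² = 6335289/1024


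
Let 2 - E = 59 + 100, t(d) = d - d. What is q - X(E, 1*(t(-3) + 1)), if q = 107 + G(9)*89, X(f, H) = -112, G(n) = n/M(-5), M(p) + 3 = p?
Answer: 951/8 ≈ 118.88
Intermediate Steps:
M(p) = -3 + p
G(n) = -n/8 (G(n) = n/(-3 - 5) = n/(-8) = n*(-⅛) = -n/8)
t(d) = 0
E = -157 (E = 2 - (59 + 100) = 2 - 1*159 = 2 - 159 = -157)
q = 55/8 (q = 107 - ⅛*9*89 = 107 - 9/8*89 = 107 - 801/8 = 55/8 ≈ 6.8750)
q - X(E, 1*(t(-3) + 1)) = 55/8 - 1*(-112) = 55/8 + 112 = 951/8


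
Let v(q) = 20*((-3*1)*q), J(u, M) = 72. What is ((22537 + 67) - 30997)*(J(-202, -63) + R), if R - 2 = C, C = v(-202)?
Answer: -102344242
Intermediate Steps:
v(q) = -60*q (v(q) = 20*(-3*q) = -60*q)
C = 12120 (C = -60*(-202) = 12120)
R = 12122 (R = 2 + 12120 = 12122)
((22537 + 67) - 30997)*(J(-202, -63) + R) = ((22537 + 67) - 30997)*(72 + 12122) = (22604 - 30997)*12194 = -8393*12194 = -102344242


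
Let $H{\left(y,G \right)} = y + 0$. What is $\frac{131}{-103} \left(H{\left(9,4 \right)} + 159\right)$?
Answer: $- \frac{22008}{103} \approx -213.67$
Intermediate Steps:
$H{\left(y,G \right)} = y$
$\frac{131}{-103} \left(H{\left(9,4 \right)} + 159\right) = \frac{131}{-103} \left(9 + 159\right) = 131 \left(- \frac{1}{103}\right) 168 = \left(- \frac{131}{103}\right) 168 = - \frac{22008}{103}$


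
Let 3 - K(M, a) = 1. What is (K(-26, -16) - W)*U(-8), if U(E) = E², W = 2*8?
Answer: -896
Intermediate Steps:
K(M, a) = 2 (K(M, a) = 3 - 1*1 = 3 - 1 = 2)
W = 16
(K(-26, -16) - W)*U(-8) = (2 - 1*16)*(-8)² = (2 - 16)*64 = -14*64 = -896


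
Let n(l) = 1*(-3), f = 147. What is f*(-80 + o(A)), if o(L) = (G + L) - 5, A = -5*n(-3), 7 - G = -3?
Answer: -8820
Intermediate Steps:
G = 10 (G = 7 - 1*(-3) = 7 + 3 = 10)
n(l) = -3
A = 15 (A = -5*(-3) = 15)
o(L) = 5 + L (o(L) = (10 + L) - 5 = 5 + L)
f*(-80 + o(A)) = 147*(-80 + (5 + 15)) = 147*(-80 + 20) = 147*(-60) = -8820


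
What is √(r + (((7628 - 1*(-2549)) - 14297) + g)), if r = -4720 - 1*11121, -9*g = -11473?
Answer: 4*I*√10511/3 ≈ 136.7*I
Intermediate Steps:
g = 11473/9 (g = -⅑*(-11473) = 11473/9 ≈ 1274.8)
r = -15841 (r = -4720 - 11121 = -15841)
√(r + (((7628 - 1*(-2549)) - 14297) + g)) = √(-15841 + (((7628 - 1*(-2549)) - 14297) + 11473/9)) = √(-15841 + (((7628 + 2549) - 14297) + 11473/9)) = √(-15841 + ((10177 - 14297) + 11473/9)) = √(-15841 + (-4120 + 11473/9)) = √(-15841 - 25607/9) = √(-168176/9) = 4*I*√10511/3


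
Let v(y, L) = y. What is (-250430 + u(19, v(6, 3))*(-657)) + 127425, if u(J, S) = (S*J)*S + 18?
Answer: -584219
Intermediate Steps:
u(J, S) = 18 + J*S² (u(J, S) = (J*S)*S + 18 = J*S² + 18 = 18 + J*S²)
(-250430 + u(19, v(6, 3))*(-657)) + 127425 = (-250430 + (18 + 19*6²)*(-657)) + 127425 = (-250430 + (18 + 19*36)*(-657)) + 127425 = (-250430 + (18 + 684)*(-657)) + 127425 = (-250430 + 702*(-657)) + 127425 = (-250430 - 461214) + 127425 = -711644 + 127425 = -584219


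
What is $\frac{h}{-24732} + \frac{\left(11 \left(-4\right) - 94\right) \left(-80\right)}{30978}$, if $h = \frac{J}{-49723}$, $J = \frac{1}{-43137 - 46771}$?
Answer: $\frac{67812767176974919}{190281150508005648} \approx 0.35638$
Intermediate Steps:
$J = - \frac{1}{89908}$ ($J = \frac{1}{-89908} = - \frac{1}{89908} \approx -1.1122 \cdot 10^{-5}$)
$h = \frac{1}{4470495484}$ ($h = - \frac{1}{89908 \left(-49723\right)} = \left(- \frac{1}{89908}\right) \left(- \frac{1}{49723}\right) = \frac{1}{4470495484} \approx 2.2369 \cdot 10^{-10}$)
$\frac{h}{-24732} + \frac{\left(11 \left(-4\right) - 94\right) \left(-80\right)}{30978} = \frac{1}{4470495484 \left(-24732\right)} + \frac{\left(11 \left(-4\right) - 94\right) \left(-80\right)}{30978} = \frac{1}{4470495484} \left(- \frac{1}{24732}\right) + \left(-44 - 94\right) \left(-80\right) \frac{1}{30978} = - \frac{1}{110564294310288} + \left(-138\right) \left(-80\right) \frac{1}{30978} = - \frac{1}{110564294310288} + 11040 \cdot \frac{1}{30978} = - \frac{1}{110564294310288} + \frac{1840}{5163} = \frac{67812767176974919}{190281150508005648}$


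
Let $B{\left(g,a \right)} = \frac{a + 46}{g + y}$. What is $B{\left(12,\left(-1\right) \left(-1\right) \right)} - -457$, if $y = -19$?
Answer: $\frac{3152}{7} \approx 450.29$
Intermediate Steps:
$B{\left(g,a \right)} = \frac{46 + a}{-19 + g}$ ($B{\left(g,a \right)} = \frac{a + 46}{g - 19} = \frac{46 + a}{-19 + g}$)
$B{\left(12,\left(-1\right) \left(-1\right) \right)} - -457 = \frac{46 - -1}{-19 + 12} - -457 = \frac{46 + 1}{-7} + 457 = \left(- \frac{1}{7}\right) 47 + 457 = - \frac{47}{7} + 457 = \frac{3152}{7}$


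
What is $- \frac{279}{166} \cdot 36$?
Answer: $- \frac{5022}{83} \approx -60.506$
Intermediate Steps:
$- \frac{279}{166} \cdot 36 = \left(-279\right) \frac{1}{166} \cdot 36 = \left(- \frac{279}{166}\right) 36 = - \frac{5022}{83}$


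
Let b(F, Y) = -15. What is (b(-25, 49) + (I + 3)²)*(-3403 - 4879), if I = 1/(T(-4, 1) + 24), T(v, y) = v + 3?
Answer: 25135870/529 ≈ 47516.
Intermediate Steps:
T(v, y) = 3 + v
I = 1/23 (I = 1/((3 - 4) + 24) = 1/(-1 + 24) = 1/23 ≈ 0.043478)
(b(-25, 49) + (I + 3)²)*(-3403 - 4879) = (-15 + (1/23 + 3)²)*(-3403 - 4879) = (-15 + (70/23)²)*(-8282) = (-15 + 4900/529)*(-8282) = -3035/529*(-8282) = 25135870/529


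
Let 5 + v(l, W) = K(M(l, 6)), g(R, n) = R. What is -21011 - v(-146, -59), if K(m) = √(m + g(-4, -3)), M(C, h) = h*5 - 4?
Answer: -21006 - √22 ≈ -21011.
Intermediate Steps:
M(C, h) = -4 + 5*h (M(C, h) = 5*h - 4 = -4 + 5*h)
K(m) = √(-4 + m) (K(m) = √(m - 4) = √(-4 + m))
v(l, W) = -5 + √22 (v(l, W) = -5 + √(-4 + (-4 + 5*6)) = -5 + √(-4 + (-4 + 30)) = -5 + √(-4 + 26) = -5 + √22)
-21011 - v(-146, -59) = -21011 - (-5 + √22) = -21011 + (5 - √22) = -21006 - √22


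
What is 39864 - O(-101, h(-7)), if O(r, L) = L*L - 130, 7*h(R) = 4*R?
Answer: 39978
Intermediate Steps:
h(R) = 4*R/7 (h(R) = (4*R)/7 = 4*R/7)
O(r, L) = -130 + L² (O(r, L) = L² - 130 = -130 + L²)
39864 - O(-101, h(-7)) = 39864 - (-130 + ((4/7)*(-7))²) = 39864 - (-130 + (-4)²) = 39864 - (-130 + 16) = 39864 - 1*(-114) = 39864 + 114 = 39978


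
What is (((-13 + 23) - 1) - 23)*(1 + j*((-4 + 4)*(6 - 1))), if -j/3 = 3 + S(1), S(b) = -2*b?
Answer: -14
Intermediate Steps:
j = -3 (j = -3*(3 - 2*1) = -3*(3 - 2) = -3*1 = -3)
(((-13 + 23) - 1) - 23)*(1 + j*((-4 + 4)*(6 - 1))) = (((-13 + 23) - 1) - 23)*(1 - 3*(-4 + 4)*(6 - 1)) = ((10 - 1) - 23)*(1 - 0*5) = (9 - 23)*(1 - 3*0) = -14*(1 + 0) = -14*1 = -14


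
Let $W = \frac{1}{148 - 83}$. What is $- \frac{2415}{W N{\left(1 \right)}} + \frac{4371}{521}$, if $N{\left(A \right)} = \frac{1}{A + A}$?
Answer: $- \frac{163563579}{521} \approx -3.1394 \cdot 10^{5}$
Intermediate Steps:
$W = \frac{1}{65} \approx 0.015385$
$N{\left(A \right)} = \frac{1}{2 A}$
$- \frac{2415}{W N{\left(1 \right)}} + \frac{4371}{521} = - \frac{2415}{\frac{1}{65} \frac{1}{2 \cdot 1}} + \frac{4371}{521} = - \frac{2415}{\frac{1}{65} \cdot \frac{1}{2} \cdot 1} + 4371 \cdot \frac{1}{521} = - \frac{2415}{\frac{1}{65} \cdot \frac{1}{2}} + \frac{4371}{521} = - 2415 \frac{1}{\frac{1}{130}} + \frac{4371}{521} = \left(-2415\right) 130 + \frac{4371}{521} = -313950 + \frac{4371}{521} = - \frac{163563579}{521}$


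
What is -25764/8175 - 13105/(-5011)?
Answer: -7323343/13654975 ≈ -0.53631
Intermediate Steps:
-25764/8175 - 13105/(-5011) = -25764*1/8175 - 13105*(-1/5011) = -8588/2725 + 13105/5011 = -7323343/13654975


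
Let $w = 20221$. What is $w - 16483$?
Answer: $3738$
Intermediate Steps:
$w - 16483 = 20221 - 16483 = 3738$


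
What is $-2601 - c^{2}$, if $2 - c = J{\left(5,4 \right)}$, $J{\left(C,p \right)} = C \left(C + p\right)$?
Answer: $-4450$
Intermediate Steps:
$c = -43$ ($c = 2 - 5 \left(5 + 4\right) = 2 - 5 \cdot 9 = 2 - 45 = -43$)
$-2601 - c^{2} = -2601 - \left(-43\right)^{2} = -2601 - 1849 = -4450$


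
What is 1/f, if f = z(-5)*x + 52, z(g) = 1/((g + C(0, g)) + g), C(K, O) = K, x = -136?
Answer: 5/328 ≈ 0.015244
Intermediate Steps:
z(g) = 1/(2*g) (z(g) = 1/((g + 0) + g) = 1/(g + g) = 1/(2*g))
f = 328/5 (f = ((½)/(-5))*(-136) + 52 = ((½)*(-⅕))*(-136) + 52 = -⅒*(-136) + 52 = 68/5 + 52 = 328/5 ≈ 65.600)
1/f = 1/(328/5) = 5/328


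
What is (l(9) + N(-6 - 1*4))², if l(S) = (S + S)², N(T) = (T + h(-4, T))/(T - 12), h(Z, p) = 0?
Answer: 12737761/121 ≈ 1.0527e+5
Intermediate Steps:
N(T) = T/(-12 + T) (N(T) = (T + 0)/(T - 12) = T/(-12 + T))
l(S) = 4*S² (l(S) = (2*S)² = 4*S²)
(l(9) + N(-6 - 1*4))² = (4*9² + (-6 - 1*4)/(-12 + (-6 - 1*4)))² = (4*81 + (-6 - 4)/(-12 + (-6 - 4)))² = (324 - 10/(-12 - 10))² = (324 - 10/(-22))² = (324 - 10*(-1/22))² = (324 + 5/11)² = (3569/11)² = 12737761/121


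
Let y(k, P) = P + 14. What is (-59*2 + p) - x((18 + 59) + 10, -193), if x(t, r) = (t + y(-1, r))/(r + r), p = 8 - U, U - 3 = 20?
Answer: -25715/193 ≈ -133.24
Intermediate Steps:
y(k, P) = 14 + P
U = 23 (U = 3 + 20 = 23)
p = -15 (p = 8 - 1*23 = 8 - 23 = -15)
x(t, r) = (14 + r + t)/(2*r) (x(t, r) = (t + (14 + r))/(r + r) = (14 + r + t)/((2*r)) = (14 + r + t)*(1/(2*r)) = (14 + r + t)/(2*r))
(-59*2 + p) - x((18 + 59) + 10, -193) = (-59*2 - 15) - (14 - 193 + ((18 + 59) + 10))/(2*(-193)) = (-118 - 15) - (-1)*(14 - 193 + (77 + 10))/(2*193) = -133 - (-1)*(14 - 193 + 87)/(2*193) = -133 - (-1)*(-92)/(2*193) = -133 - 1*46/193 = -133 - 46/193 = -25715/193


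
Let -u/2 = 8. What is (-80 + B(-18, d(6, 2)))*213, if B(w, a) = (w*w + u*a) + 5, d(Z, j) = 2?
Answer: 46221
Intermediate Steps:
u = -16 (u = -2*8 = -16)
B(w, a) = 5 + w² - 16*a (B(w, a) = (w*w - 16*a) + 5 = (w² - 16*a) + 5 = 5 + w² - 16*a)
(-80 + B(-18, d(6, 2)))*213 = (-80 + (5 + (-18)² - 16*2))*213 = (-80 + (5 + 324 - 32))*213 = (-80 + 297)*213 = 217*213 = 46221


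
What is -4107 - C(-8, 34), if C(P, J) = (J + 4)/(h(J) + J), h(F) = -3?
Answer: -127355/31 ≈ -4108.2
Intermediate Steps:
C(P, J) = (4 + J)/(-3 + J) (C(P, J) = (J + 4)/(-3 + J) = (4 + J)/(-3 + J))
-4107 - C(-8, 34) = -4107 - (4 + 34)/(-3 + 34) = -4107 - 38/31 = -127355/31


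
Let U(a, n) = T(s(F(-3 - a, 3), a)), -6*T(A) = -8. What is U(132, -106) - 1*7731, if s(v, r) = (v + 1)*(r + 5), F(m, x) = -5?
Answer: -23189/3 ≈ -7729.7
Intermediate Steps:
s(v, r) = (1 + v)*(5 + r)
T(A) = 4/3 (T(A) = -⅙*(-8) = 4/3)
U(a, n) = 4/3
U(132, -106) - 1*7731 = 4/3 - 1*7731 = 4/3 - 7731 = -23189/3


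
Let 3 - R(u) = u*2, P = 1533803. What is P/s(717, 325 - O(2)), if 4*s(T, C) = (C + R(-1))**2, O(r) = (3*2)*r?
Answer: 1533803/25281 ≈ 60.670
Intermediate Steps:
R(u) = 3 - 2*u (R(u) = 3 - u*2 = 3 - 2*u)
O(r) = 6*r
s(T, C) = (5 + C)**2/4 (s(T, C) = (C + (3 - 2*(-1)))**2/4 = (C + (3 + 2))**2/4 = (C + 5)**2/4 = (5 + C)**2/4)
P/s(717, 325 - O(2)) = 1533803/(((5 + (325 - 6*2))**2/4)) = 1533803/(((5 + (325 - 1*12))**2/4)) = 1533803/(((5 + (325 - 12))**2/4)) = 1533803/(((5 + 313)**2/4)) = 1533803/(((1/4)*318**2)) = 1533803/(((1/4)*101124)) = 1533803/25281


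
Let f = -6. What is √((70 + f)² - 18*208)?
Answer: 4*√22 ≈ 18.762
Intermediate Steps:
√((70 + f)² - 18*208) = √((70 - 6)² - 18*208) = √(64² - 3744) = √(4096 - 3744) = √352 = 4*√22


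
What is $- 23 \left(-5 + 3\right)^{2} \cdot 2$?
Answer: $-184$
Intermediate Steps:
$- 23 \left(-5 + 3\right)^{2} \cdot 2 = - 23 \left(-2\right)^{2} \cdot 2 = \left(-23\right) 4 \cdot 2 = \left(-92\right) 2 = -184$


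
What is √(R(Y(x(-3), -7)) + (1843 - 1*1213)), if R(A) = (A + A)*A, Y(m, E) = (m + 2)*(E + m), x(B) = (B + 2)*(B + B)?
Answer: √758 ≈ 27.532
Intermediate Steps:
x(B) = 2*B*(2 + B) (x(B) = (2 + B)*(2*B) = 2*B*(2 + B))
Y(m, E) = (2 + m)*(E + m)
R(A) = 2*A² (R(A) = (2*A)*A = 2*A²)
√(R(Y(x(-3), -7)) + (1843 - 1*1213)) = √(2*((2*(-3)*(2 - 3))² + 2*(-7) + 2*(2*(-3)*(2 - 3)) - 14*(-3)*(2 - 3))² + (1843 - 1*1213)) = √(2*((2*(-3)*(-1))² - 14 + 2*(2*(-3)*(-1)) - 14*(-3)*(-1))² + (1843 - 1213)) = √(2*(6² - 14 + 2*6 - 7*6)² + 630) = √(2*(36 - 14 + 12 - 42)² + 630) = √(2*(-8)² + 630) = √(2*64 + 630) = √(128 + 630) = √758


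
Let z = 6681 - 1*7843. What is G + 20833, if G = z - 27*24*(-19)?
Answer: 31983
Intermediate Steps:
z = -1162 (z = 6681 - 7843 = -1162)
G = 11150 (G = -1162 - 27*24*(-19) = -1162 - 648*(-19) = -1162 + 12312 = 11150)
G + 20833 = 11150 + 20833 = 31983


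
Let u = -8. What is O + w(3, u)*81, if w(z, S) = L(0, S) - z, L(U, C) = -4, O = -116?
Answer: -683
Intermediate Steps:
w(z, S) = -4 - z
O + w(3, u)*81 = -116 + (-4 - 1*3)*81 = -116 + (-4 - 3)*81 = -116 - 7*81 = -116 - 567 = -683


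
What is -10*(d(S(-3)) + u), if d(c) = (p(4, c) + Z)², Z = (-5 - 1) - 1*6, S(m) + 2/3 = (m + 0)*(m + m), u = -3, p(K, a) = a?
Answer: -2290/9 ≈ -254.44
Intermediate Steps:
S(m) = -⅔ + 2*m² (S(m) = -⅔ + (m + 0)*(m + m) = -⅔ + m*(2*m) = -⅔ + 2*m²)
Z = -12 (Z = -6 - 6 = -12)
d(c) = (-12 + c)² (d(c) = (c - 12)² = (-12 + c)²)
-10*(d(S(-3)) + u) = -10*((-12 + (-⅔ + 2*(-3)²))² - 3) = -10*((-12 + (-⅔ + 2*9))² - 3) = -10*((-12 + (-⅔ + 18))² - 3) = -10*((-12 + 52/3)² - 3) = -10*((16/3)² - 3) = -10*(256/9 - 3) = -10*229/9 = -2290/9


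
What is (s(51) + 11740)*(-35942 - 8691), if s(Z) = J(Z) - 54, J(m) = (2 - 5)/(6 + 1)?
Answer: -3650934767/7 ≈ -5.2156e+8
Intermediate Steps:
J(m) = -3/7
s(Z) = -381/7 (s(Z) = -3/7 - 54 = -381/7)
(s(51) + 11740)*(-35942 - 8691) = (-381/7 + 11740)*(-35942 - 8691) = (81799/7)*(-44633) = -3650934767/7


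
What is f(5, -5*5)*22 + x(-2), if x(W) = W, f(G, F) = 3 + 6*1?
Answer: 196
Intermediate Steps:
f(G, F) = 9 (f(G, F) = 3 + 6 = 9)
f(5, -5*5)*22 + x(-2) = 9*22 - 2 = 198 - 2 = 196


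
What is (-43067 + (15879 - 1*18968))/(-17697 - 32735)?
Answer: 11539/12608 ≈ 0.91521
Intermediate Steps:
(-43067 + (15879 - 1*18968))/(-17697 - 32735) = (-43067 + (15879 - 18968))/(-50432) = (-43067 - 3089)*(-1/50432) = -46156*(-1/50432) = 11539/12608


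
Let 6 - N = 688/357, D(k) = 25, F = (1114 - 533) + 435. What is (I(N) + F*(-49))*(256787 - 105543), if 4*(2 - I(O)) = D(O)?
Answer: -7530174083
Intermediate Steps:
F = 1016 (F = 581 + 435 = 1016)
N = 1454/357 (N = 6 - 688/357 = 1454/357 ≈ 4.0728)
I(O) = -17/4 (I(O) = 2 - ¼*25 = 2 - 25/4 = -17/4)
(I(N) + F*(-49))*(256787 - 105543) = (-17/4 + 1016*(-49))*(256787 - 105543) = (-17/4 - 49784)*151244 = -199153/4*151244 = -7530174083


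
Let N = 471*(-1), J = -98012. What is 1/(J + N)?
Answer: -1/98483 ≈ -1.0154e-5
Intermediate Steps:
N = -471
1/(J + N) = 1/(-98012 - 471) = 1/(-98483) = -1/98483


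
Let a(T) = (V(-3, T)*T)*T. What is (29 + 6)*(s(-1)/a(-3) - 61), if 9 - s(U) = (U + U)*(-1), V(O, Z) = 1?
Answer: -18970/9 ≈ -2107.8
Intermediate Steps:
s(U) = 9 + 2*U (s(U) = 9 - (U + U)*(-1) = 9 - 2*U*(-1) = 9 - (-2)*U = 9 + 2*U)
a(T) = T² (a(T) = (1*T)*T = T*T = T²)
(29 + 6)*(s(-1)/a(-3) - 61) = (29 + 6)*((9 + 2*(-1))/((-3)²) - 61) = 35*((9 - 2)/9 - 61) = 35*(7*(⅑) - 61) = 35*(7/9 - 61) = 35*(-542/9) = -18970/9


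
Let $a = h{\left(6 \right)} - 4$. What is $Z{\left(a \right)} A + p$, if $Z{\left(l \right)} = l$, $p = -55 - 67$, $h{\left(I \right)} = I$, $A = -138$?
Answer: $-398$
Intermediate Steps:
$p = -122$ ($p = -55 - 67 = -122$)
$a = 2$ ($a = 6 - 4 = 2$)
$Z{\left(a \right)} A + p = 2 \left(-138\right) - 122 = -276 - 122 = -398$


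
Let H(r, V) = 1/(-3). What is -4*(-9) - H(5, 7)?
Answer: 109/3 ≈ 36.333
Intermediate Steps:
H(r, V) = -⅓
-4*(-9) - H(5, 7) = -4*(-9) - 1*(-⅓) = 36 + ⅓ = 109/3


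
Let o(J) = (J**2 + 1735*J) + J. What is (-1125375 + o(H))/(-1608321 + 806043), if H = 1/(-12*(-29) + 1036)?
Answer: 718534631125/512242736256 ≈ 1.4027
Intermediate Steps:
H = 1/1384 (H = 1/(348 + 1036) = 1/1384 ≈ 0.00072254)
o(J) = J**2 + 1736*J
(-1125375 + o(H))/(-1608321 + 806043) = (-1125375 + (1736 + 1/1384)/1384)/(-1608321 + 806043) = (-1125375 + (1/1384)*(2402625/1384))/(-802278) = (-1125375 + 2402625/1915456)*(-1/802278) = -2155603893375/1915456*(-1/802278) = 718534631125/512242736256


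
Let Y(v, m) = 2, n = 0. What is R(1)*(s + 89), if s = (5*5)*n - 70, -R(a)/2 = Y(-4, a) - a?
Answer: -38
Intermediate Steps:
R(a) = -4 + 2*a (R(a) = -2*(2 - a) = -4 + 2*a)
s = -70 (s = (5*5)*0 - 70 = 25*0 - 70 = 0 - 70 = -70)
R(1)*(s + 89) = (-4 + 2*1)*(-70 + 89) = (-4 + 2)*19 = -2*19 = -38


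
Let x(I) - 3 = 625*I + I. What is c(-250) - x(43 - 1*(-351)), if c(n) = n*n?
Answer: -184147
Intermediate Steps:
c(n) = n²
x(I) = 3 + 626*I (x(I) = 3 + (625*I + I) = 3 + 626*I)
c(-250) - x(43 - 1*(-351)) = (-250)² - (3 + 626*(43 - 1*(-351))) = 62500 - (3 + 626*(43 + 351)) = 62500 - (3 + 626*394) = 62500 - (3 + 246644) = 62500 - 1*246647 = 62500 - 246647 = -184147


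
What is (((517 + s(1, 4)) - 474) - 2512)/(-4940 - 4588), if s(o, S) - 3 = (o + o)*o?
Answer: 308/1191 ≈ 0.25861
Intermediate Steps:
s(o, S) = 3 + 2*o**2 (s(o, S) = 3 + (o + o)*o = 3 + (2*o)*o = 3 + 2*o**2)
(((517 + s(1, 4)) - 474) - 2512)/(-4940 - 4588) = (((517 + (3 + 2*1**2)) - 474) - 2512)/(-4940 - 4588) = (((517 + (3 + 2*1)) - 474) - 2512)/(-9528) = (((517 + (3 + 2)) - 474) - 2512)*(-1/9528) = (((517 + 5) - 474) - 2512)*(-1/9528) = ((522 - 474) - 2512)*(-1/9528) = (48 - 2512)*(-1/9528) = -2464*(-1/9528) = 308/1191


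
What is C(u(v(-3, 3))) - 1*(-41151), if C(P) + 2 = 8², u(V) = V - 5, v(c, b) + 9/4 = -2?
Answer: 41213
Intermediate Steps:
v(c, b) = -17/4 (v(c, b) = -9/4 - 2 = -17/4)
u(V) = -5 + V
C(P) = 62 (C(P) = -2 + 8² = -2 + 64 = 62)
C(u(v(-3, 3))) - 1*(-41151) = 62 - 1*(-41151) = 62 + 41151 = 41213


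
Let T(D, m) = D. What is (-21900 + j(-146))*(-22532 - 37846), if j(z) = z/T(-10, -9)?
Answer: 6606983406/5 ≈ 1.3214e+9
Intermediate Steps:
j(z) = -z/10 (j(z) = z/(-10) = z*(-⅒) = -z/10)
(-21900 + j(-146))*(-22532 - 37846) = (-21900 - ⅒*(-146))*(-22532 - 37846) = (-21900 + 73/5)*(-60378) = -109427/5*(-60378) = 6606983406/5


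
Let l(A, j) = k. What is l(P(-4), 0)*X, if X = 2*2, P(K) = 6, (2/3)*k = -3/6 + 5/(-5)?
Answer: -9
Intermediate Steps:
k = -9/4 (k = 3*(-3/6 + 5/(-5))/2 = 3*(-3*⅙ + 5*(-⅕))/2 = 3*(-½ - 1)/2 = (3/2)*(-3/2) = -9/4 ≈ -2.2500)
l(A, j) = -9/4
X = 4
l(P(-4), 0)*X = -9/4*4 = -9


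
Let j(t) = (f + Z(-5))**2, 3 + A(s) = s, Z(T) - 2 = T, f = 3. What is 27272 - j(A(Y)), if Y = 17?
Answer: 27272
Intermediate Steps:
Z(T) = 2 + T
A(s) = -3 + s
j(t) = 0 (j(t) = (3 + (2 - 5))**2 = (3 - 3)**2 = 0**2 = 0)
27272 - j(A(Y)) = 27272 - 1*0 = 27272 + 0 = 27272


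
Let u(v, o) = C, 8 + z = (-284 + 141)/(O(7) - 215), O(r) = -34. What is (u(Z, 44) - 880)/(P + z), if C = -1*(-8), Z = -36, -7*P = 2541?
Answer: 54282/23059 ≈ 2.3540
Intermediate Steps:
P = -363 (P = -⅐*2541 = -363)
z = -1849/249 (z = -8 + (-284 + 141)/(-34 - 215) = -8 - 143/(-249) = -8 - 143*(-1/249) = -8 + 143/249 = -1849/249 ≈ -7.4257)
C = 8
u(v, o) = 8
(u(Z, 44) - 880)/(P + z) = (8 - 880)/(-363 - 1849/249) = -872/(-92236/249) = -872*(-249/92236) = 54282/23059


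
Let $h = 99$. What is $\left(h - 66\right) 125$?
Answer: $4125$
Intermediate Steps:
$\left(h - 66\right) 125 = \left(99 - 66\right) 125 = 33 \cdot 125 = 4125$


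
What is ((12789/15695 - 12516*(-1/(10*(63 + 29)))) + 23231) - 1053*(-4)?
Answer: 3964686587/144394 ≈ 27457.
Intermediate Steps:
((12789/15695 - 12516*(-1/(10*(63 + 29)))) + 23231) - 1053*(-4) = ((12789*(1/15695) - 12516/((-10*92))) + 23231) + 4212 = ((12789/15695 - 12516/(-920)) + 23231) + 4212 = ((12789/15695 - 12516*(-1/920)) + 23231) + 4212 = ((12789/15695 + 3129/230) + 23231) + 4212 = (2082045/144394 + 23231) + 4212 = 3356499059/144394 + 4212 = 3964686587/144394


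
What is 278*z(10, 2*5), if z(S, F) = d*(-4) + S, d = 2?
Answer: 556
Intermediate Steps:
z(S, F) = -8 + S (z(S, F) = 2*(-4) + S = -8 + S)
278*z(10, 2*5) = 278*(-8 + 10) = 278*2 = 556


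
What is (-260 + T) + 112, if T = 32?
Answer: -116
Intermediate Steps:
(-260 + T) + 112 = (-260 + 32) + 112 = -228 + 112 = -116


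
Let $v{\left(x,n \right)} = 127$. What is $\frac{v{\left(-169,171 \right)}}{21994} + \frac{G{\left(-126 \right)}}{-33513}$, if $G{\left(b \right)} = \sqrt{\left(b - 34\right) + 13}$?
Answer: $\frac{127}{21994} - \frac{7 i \sqrt{3}}{33513} \approx 0.0057743 - 0.00036178 i$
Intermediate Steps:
$G{\left(b \right)} = \sqrt{-21 + b}$ ($G{\left(b \right)} = \sqrt{\left(-34 + b\right) + 13} = \sqrt{-21 + b}$)
$\frac{v{\left(-169,171 \right)}}{21994} + \frac{G{\left(-126 \right)}}{-33513} = \frac{127}{21994} + \frac{\sqrt{-21 - 126}}{-33513} = 127 \cdot \frac{1}{21994} + \sqrt{-147} \left(- \frac{1}{33513}\right) = \frac{127}{21994} + 7 i \sqrt{3} \left(- \frac{1}{33513}\right) = \frac{127}{21994} - \frac{7 i \sqrt{3}}{33513}$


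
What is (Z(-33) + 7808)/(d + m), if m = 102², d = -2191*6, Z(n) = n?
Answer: -7775/2742 ≈ -2.8355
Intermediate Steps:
d = -13146
m = 10404
(Z(-33) + 7808)/(d + m) = (-33 + 7808)/(-13146 + 10404) = 7775/(-2742) = 7775*(-1/2742) = -7775/2742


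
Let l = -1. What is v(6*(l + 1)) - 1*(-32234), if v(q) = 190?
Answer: 32424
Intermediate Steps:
v(6*(l + 1)) - 1*(-32234) = 190 - 1*(-32234) = 190 + 32234 = 32424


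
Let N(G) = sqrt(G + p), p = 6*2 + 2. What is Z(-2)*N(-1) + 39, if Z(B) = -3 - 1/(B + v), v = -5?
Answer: 39 - 20*sqrt(13)/7 ≈ 28.698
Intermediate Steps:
p = 14 (p = 12 + 2 = 14)
N(G) = sqrt(14 + G) (N(G) = sqrt(G + 14) = sqrt(14 + G))
Z(B) = -3 - 1/(-5 + B) (Z(B) = -3 - 1/(B - 5) = -3 - 1/(-5 + B))
Z(-2)*N(-1) + 39 = ((14 - 3*(-2))/(-5 - 2))*sqrt(14 - 1) + 39 = ((14 + 6)/(-7))*sqrt(13) + 39 = (-1/7*20)*sqrt(13) + 39 = -20*sqrt(13)/7 + 39 = 39 - 20*sqrt(13)/7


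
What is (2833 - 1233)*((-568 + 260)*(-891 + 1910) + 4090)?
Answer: -495619200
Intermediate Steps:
(2833 - 1233)*((-568 + 260)*(-891 + 1910) + 4090) = 1600*(-308*1019 + 4090) = 1600*(-313852 + 4090) = 1600*(-309762) = -495619200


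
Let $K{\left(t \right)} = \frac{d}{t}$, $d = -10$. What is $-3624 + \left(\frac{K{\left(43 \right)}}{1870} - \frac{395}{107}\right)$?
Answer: $- \frac{3121218790}{860387} \approx -3627.7$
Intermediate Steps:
$K{\left(t \right)} = - \frac{10}{t}$
$-3624 + \left(\frac{K{\left(43 \right)}}{1870} - \frac{395}{107}\right) = -3624 - \left(\frac{395}{107} - \frac{\left(-10\right) \frac{1}{43}}{1870}\right) = -3624 - \left(\frac{395}{107} - \left(-10\right) \frac{1}{43} \cdot \frac{1}{1870}\right) = -3624 - \frac{3176302}{860387} = - \frac{3121218790}{860387}$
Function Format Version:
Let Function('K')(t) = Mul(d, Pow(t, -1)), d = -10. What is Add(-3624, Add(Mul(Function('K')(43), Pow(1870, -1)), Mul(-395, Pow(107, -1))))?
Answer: Rational(-3121218790, 860387) ≈ -3627.7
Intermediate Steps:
Function('K')(t) = Mul(-10, Pow(t, -1))
Add(-3624, Add(Mul(Function('K')(43), Pow(1870, -1)), Mul(-395, Pow(107, -1)))) = Add(-3624, Add(Mul(Mul(-10, Pow(43, -1)), Pow(1870, -1)), Mul(-395, Pow(107, -1)))) = Add(-3624, Add(Mul(Mul(-10, Rational(1, 43)), Rational(1, 1870)), Mul(-395, Rational(1, 107)))) = Add(-3624, Add(Mul(Rational(-10, 43), Rational(1, 1870)), Rational(-395, 107))) = Add(-3624, Add(Rational(-1, 8041), Rational(-395, 107))) = Add(-3624, Rational(-3176302, 860387)) = Rational(-3121218790, 860387)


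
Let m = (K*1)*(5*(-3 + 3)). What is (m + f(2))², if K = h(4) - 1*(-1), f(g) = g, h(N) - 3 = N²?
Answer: 4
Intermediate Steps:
h(N) = 3 + N²
K = 20 (K = (3 + 4²) - 1*(-1) = (3 + 16) + 1 = 19 + 1 = 20)
m = 0 (m = (20*1)*(5*(-3 + 3)) = 20*(5*0) = 20*0 = 0)
(m + f(2))² = (0 + 2)² = 2² = 4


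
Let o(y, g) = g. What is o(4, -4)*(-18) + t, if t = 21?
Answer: 93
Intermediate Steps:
o(4, -4)*(-18) + t = -4*(-18) + 21 = 72 + 21 = 93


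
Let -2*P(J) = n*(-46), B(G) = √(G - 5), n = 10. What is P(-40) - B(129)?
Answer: 230 - 2*√31 ≈ 218.86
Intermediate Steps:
B(G) = √(-5 + G)
P(J) = 230 (P(J) = -5*(-46) = -½*(-460) = 230)
P(-40) - B(129) = 230 - √(-5 + 129) = 230 - √124 = 230 - 2*√31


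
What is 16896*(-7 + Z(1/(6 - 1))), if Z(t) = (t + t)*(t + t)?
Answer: -2889216/25 ≈ -1.1557e+5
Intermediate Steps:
Z(t) = 4*t² (Z(t) = (2*t)*(2*t) = 4*t²)
16896*(-7 + Z(1/(6 - 1))) = 16896*(-7 + 4*(1/(6 - 1))²) = 16896*(-7 + 4*(1/5)²) = 16896*(-7 + 4*(⅕)²) = 16896*(-7 + 4*(1/25)) = 16896*(-7 + 4/25) = 16896*(-171/25) = -2889216/25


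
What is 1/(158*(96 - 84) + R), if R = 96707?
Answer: 1/98603 ≈ 1.0142e-5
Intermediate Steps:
1/(158*(96 - 84) + R) = 1/(158*(96 - 84) + 96707) = 1/(158*12 + 96707) = 1/(1896 + 96707) = 1/98603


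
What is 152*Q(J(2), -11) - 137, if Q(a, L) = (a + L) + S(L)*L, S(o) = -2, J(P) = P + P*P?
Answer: 2447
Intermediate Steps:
J(P) = P + P²
Q(a, L) = a - L (Q(a, L) = (a + L) - 2*L = (L + a) - 2*L = a - L)
152*Q(J(2), -11) - 137 = 152*(2*(1 + 2) - 1*(-11)) - 137 = 152*(2*3 + 11) - 137 = 152*(6 + 11) - 137 = 152*17 - 137 = 2584 - 137 = 2447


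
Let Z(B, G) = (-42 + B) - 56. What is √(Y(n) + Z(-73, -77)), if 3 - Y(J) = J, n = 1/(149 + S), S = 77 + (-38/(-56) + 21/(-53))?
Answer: 2*I*√28024840739/25831 ≈ 12.962*I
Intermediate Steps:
Z(B, G) = -98 + B
S = 114687/1484 (S = 77 + (-38*(-1/56) + 21*(-1/53)) = 77 + (19/28 - 21/53) = 77 + 419/1484 = 114687/1484 ≈ 77.282)
n = 1484/335803 (n = 1/(149 + 114687/1484) = 1/(335803/1484) = 1484/335803 ≈ 0.0044193)
Y(J) = 3 - J
√(Y(n) + Z(-73, -77)) = √((3 - 1*1484/335803) + (-98 - 73)) = √((3 - 1484/335803) - 171) = √(1005925/335803 - 171) = √(-56416388/335803) = 2*I*√28024840739/25831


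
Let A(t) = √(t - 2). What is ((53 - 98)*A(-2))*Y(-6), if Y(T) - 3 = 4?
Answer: -630*I ≈ -630.0*I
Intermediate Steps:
A(t) = √(-2 + t)
Y(T) = 7 (Y(T) = 3 + 4 = 7)
((53 - 98)*A(-2))*Y(-6) = ((53 - 98)*√(-2 - 2))*7 = -90*I*7 = -630*I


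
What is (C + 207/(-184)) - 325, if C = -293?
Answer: -4953/8 ≈ -619.13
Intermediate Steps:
(C + 207/(-184)) - 325 = (-293 + 207/(-184)) - 325 = (-293 + 207*(-1/184)) - 325 = (-293 - 9/8) - 325 = -2353/8 - 325 = -4953/8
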